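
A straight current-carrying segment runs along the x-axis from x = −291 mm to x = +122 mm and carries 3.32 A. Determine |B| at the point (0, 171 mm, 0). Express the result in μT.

B ≈ 2.80 μT

For a finite straight segment, B = (μ₀I/4πd)(sinθ₁ + sinθ₂), where θ₁, θ₂ are the angles from the perpendicular to each end.
The perpendicular distance is d = 0.171 m; the end-offsets along the wire are a = 0.291 m and b = 0.122 m.
sinθ₁ = 0.291/√(0.291²+0.171²) = 0.8622; sinθ₂ = 0.122/√(0.122²+0.171²) = 0.5808.
B = (4π×10⁻⁷ × 3.32) / (4π × 0.171) × (0.8622 + 0.5808) = 2.80×10⁻⁶ T.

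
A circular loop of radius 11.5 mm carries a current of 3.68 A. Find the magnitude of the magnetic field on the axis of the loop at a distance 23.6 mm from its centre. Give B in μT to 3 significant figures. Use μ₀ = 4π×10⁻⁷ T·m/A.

On the axis of a circular loop, B = μ₀IR² / [2(R²+z²)^(3/2)].
R² + z² = (0.0115)² + (0.0236)² = 0.0006892 m², and (R²+z²)^(3/2) = 1.81×10⁻⁵ m³.
B = (4π×10⁻⁷ × 3.68 × 0.0001322) / (2 × 1.81×10⁻⁵) = 1.69×10⁻⁵ T.

B ≈ 16.9 μT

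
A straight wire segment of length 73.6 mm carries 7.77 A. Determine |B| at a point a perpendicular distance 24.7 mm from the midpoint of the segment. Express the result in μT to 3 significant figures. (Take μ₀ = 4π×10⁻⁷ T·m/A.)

B ≈ 52.2 μT

For a finite straight segment, B = (μ₀I/4πd)(sinθ₁ + sinθ₂), where θ₁, θ₂ are the angles from the perpendicular to each end.
The perpendicular from the point meets the wire at its midpoint, so each end is L/2 = 0.0368 m away along the wire.
sinθ₁ = 0.0368/√(0.0368²+0.0247²) = 0.8303; sinθ₂ = 0.0368/√(0.0368²+0.0247²) = 0.8303.
B = (4π×10⁻⁷ × 7.77) / (4π × 0.0247) × (0.8303 + 0.8303) = 5.22×10⁻⁵ T.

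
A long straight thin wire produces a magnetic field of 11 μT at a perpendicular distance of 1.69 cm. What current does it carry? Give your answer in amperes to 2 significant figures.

For a long straight wire B = μ₀I/(2πd), so I = 2πdB/μ₀.
I = 2π × 0.0169 × 1.10×10⁻⁵ / (4π×10⁻⁷) = 0.929 A.

I ≈ 0.93 A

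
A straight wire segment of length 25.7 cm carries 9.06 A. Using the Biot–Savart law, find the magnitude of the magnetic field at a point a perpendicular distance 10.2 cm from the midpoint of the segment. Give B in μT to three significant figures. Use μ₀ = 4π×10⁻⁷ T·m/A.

B ≈ 13.9 μT

For a finite straight segment, B = (μ₀I/4πd)(sinθ₁ + sinθ₂), where θ₁, θ₂ are the angles from the perpendicular to each end.
The perpendicular from the point meets the wire at its midpoint, so each end is L/2 = 0.1285 m away along the wire.
sinθ₁ = 0.1285/√(0.1285²+0.102²) = 0.7832; sinθ₂ = 0.1285/√(0.1285²+0.102²) = 0.7832.
B = (4π×10⁻⁷ × 9.06) / (4π × 0.102) × (0.7832 + 0.7832) = 1.39×10⁻⁵ T.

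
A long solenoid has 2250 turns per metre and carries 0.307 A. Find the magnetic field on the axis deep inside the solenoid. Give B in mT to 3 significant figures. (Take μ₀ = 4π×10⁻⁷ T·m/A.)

Inside a long solenoid, B = μ₀nI with n = 2250 turns/m.
B = 4π×10⁻⁷ × 2250 × 0.307 = 8.68×10⁻⁴ T.

B ≈ 0.868 mT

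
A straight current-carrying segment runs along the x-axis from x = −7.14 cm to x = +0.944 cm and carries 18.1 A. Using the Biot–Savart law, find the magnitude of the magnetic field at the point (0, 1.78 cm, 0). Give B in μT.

For a finite straight segment, B = (μ₀I/4πd)(sinθ₁ + sinθ₂), where θ₁, θ₂ are the angles from the perpendicular to each end.
The perpendicular distance is d = 0.0178 m; the end-offsets along the wire are a = 0.0714 m and b = 0.00944 m.
sinθ₁ = 0.0714/√(0.0714²+0.0178²) = 0.9703; sinθ₂ = 0.00944/√(0.00944²+0.0178²) = 0.4685.
B = (4π×10⁻⁷ × 18.1) / (4π × 0.0178) × (0.9703 + 0.4685) = 1.46×10⁻⁴ T.

B ≈ 146 μT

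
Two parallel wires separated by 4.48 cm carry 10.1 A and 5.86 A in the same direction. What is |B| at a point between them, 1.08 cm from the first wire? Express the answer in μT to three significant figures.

B ≈ 153 μT

Each long wire gives B = μ₀I/(2πd). Distances are d₁ = 0.0108 m and d₂ = 0.034 m.
B₁ = 1.87×10⁻⁴ T, B₂ = 3.45×10⁻⁵ T.
Between parallel currents the two contributions point in opposite directions, so they subtract. B = |B₁ − B₂| = |1.87×10⁻⁴ − 3.45×10⁻⁵| = 1.53×10⁻⁴ T.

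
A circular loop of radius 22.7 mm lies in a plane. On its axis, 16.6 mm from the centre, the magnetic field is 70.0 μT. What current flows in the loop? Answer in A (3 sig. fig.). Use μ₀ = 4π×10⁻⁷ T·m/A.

I ≈ 4.81 A

On the axis of a loop, B = μ₀IR²/[2(R²+z²)^(3/2)], so I = 2B(R²+z²)^(3/2)/(μ₀R²).
R² + z² = 0.0005153 + 0.0002756 = 0.0007909 m²; raised to 3/2 gives 2.22×10⁻⁵ m³.
I = 2 × 7.00×10⁻⁵ × 2.22×10⁻⁵ / (1.26×10⁻⁶ × 0.0005153) = 4.81 A.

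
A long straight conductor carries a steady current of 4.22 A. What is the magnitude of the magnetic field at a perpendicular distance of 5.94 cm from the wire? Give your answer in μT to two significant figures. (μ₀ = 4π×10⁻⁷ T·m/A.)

For an infinitely long straight wire, B = μ₀I/(2πd).
B = (4π×10⁻⁷ × 4.22) / (2π × 0.0594) = 1.42×10⁻⁵ T.

B ≈ 14 μT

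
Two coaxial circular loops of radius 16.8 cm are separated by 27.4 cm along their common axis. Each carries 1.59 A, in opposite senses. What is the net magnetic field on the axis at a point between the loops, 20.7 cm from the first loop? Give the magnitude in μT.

Each loop contributes B = μ₀IR²/[2(R²+z²)^(3/2)] on the axis, with z measured from that loop.
Loop 1 (z = 0.207 m): B₁ = 1.49×10⁻⁶ T. Loop 2 (z = 0.067 m): B₂ = 4.77×10⁻⁶ T.
The fields oppose: B = |B₁ − B₂| = 3.28×10⁻⁶ T.

B ≈ 3.28 μT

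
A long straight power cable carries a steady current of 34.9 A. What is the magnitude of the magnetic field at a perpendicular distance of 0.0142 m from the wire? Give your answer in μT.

B ≈ 492 μT

For an infinitely long straight wire, B = μ₀I/(2πd).
B = (4π×10⁻⁷ × 34.9) / (2π × 0.0142) = 4.92×10⁻⁴ T.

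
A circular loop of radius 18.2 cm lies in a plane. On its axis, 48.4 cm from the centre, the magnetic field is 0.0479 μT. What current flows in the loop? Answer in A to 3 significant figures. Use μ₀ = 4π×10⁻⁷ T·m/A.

I ≈ 0.318 A

On the axis of a loop, B = μ₀IR²/[2(R²+z²)^(3/2)], so I = 2B(R²+z²)^(3/2)/(μ₀R²).
R² + z² = 0.03312 + 0.2343 = 0.2674 m²; raised to 3/2 gives 0.138 m³.
I = 2 × 4.79×10⁻⁸ × 0.138 / (1.26×10⁻⁶ × 0.03312) = 0.318 A.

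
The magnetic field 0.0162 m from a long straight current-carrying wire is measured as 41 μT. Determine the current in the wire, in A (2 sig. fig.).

For a long straight wire B = μ₀I/(2πd), so I = 2πdB/μ₀.
I = 2π × 0.0162 × 4.10×10⁻⁵ / (4π×10⁻⁷) = 3.32 A.

I ≈ 3.3 A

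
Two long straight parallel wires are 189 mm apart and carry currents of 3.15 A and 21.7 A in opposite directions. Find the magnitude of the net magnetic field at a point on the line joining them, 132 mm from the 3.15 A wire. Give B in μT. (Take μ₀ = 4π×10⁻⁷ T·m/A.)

B ≈ 80.9 μT

Each long wire gives B = μ₀I/(2πd). Distances are d₁ = 0.132 m and d₂ = 0.057 m.
B₁ = 4.77×10⁻⁶ T, B₂ = 7.61×10⁻⁵ T.
Between antiparallel currents both contributions point the same way, so they add. B = B₁ + B₂ = 4.77×10⁻⁶ + 7.61×10⁻⁵ = 8.09×10⁻⁵ T.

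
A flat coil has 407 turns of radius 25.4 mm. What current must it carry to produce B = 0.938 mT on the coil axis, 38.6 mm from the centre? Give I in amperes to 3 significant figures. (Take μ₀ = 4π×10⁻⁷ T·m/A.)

I ≈ 0.561 A

For an N-turn coil, B = Nμ₀IR²/[2(R²+z²)^(3/2)] with R = 0.0254 m, z = 0.0386 m, so I = 2B(R²+z²)^(3/2)/(Nμ₀R²) = 2 × 9.38×10⁻⁴ × 9.87×10⁻⁵ / (407 × 4π×10⁻⁷ × 0.0006452) = 0.561 A.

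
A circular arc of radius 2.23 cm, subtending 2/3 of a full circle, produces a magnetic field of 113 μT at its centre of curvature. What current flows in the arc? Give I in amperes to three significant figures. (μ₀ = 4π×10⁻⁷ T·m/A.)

I ≈ 6.02 A

For a circular arc, B = μ₀Iφ/(4πR) with φ in radians; here φ = 4.189 rad.
So I = 4πRB/(μ₀φ) = 4π × 0.0223 × 1.13×10⁻⁴ / (4π×10⁻⁷ × 4.189) = 6.02 A.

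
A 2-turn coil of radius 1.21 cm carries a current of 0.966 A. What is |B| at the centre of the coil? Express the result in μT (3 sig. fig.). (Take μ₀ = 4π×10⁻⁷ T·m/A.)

B ≈ 100 μT

For an N-turn flat coil, B = Nμ₀I/(2R) with R = 0.0121 m.
B = 2 × 5.02×10⁻⁵ T = 1.00×10⁻⁴ T.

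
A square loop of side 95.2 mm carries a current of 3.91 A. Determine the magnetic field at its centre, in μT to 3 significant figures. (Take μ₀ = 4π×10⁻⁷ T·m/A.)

B ≈ 46.5 μT

Each side is a finite straight segment at perpendicular distance d = a/(2 tan(π/4)) = 0.0476 m from the centre, with end-angles ±π/4.
One side contributes B₁ = (μ₀I/4πd)·2 sin(π/4) = 1.16×10⁻⁵ T.
All 4 sides add in the same direction: B = 4 × 1.16×10⁻⁵ = 4.65×10⁻⁵ T.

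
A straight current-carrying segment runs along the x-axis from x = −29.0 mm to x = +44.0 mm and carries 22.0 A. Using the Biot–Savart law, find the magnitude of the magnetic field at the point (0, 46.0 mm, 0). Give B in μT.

B ≈ 58.6 μT

For a finite straight segment, B = (μ₀I/4πd)(sinθ₁ + sinθ₂), where θ₁, θ₂ are the angles from the perpendicular to each end.
The perpendicular distance is d = 0.046 m; the end-offsets along the wire are a = 0.029 m and b = 0.044 m.
sinθ₁ = 0.029/√(0.029²+0.046²) = 0.5333; sinθ₂ = 0.044/√(0.044²+0.046²) = 0.6912.
B = (4π×10⁻⁷ × 22.0) / (4π × 0.046) × (0.5333 + 0.6912) = 5.86×10⁻⁵ T.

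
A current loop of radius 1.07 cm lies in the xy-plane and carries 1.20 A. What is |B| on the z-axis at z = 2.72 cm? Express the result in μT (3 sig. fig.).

On the axis of a circular loop, B = μ₀IR² / [2(R²+z²)^(3/2)].
R² + z² = (0.0107)² + (0.0272)² = 0.0008543 m², and (R²+z²)^(3/2) = 2.50×10⁻⁵ m³.
B = (4π×10⁻⁷ × 1.20 × 0.0001145) / (2 × 2.50×10⁻⁵) = 3.46×10⁻⁶ T.

B ≈ 3.46 μT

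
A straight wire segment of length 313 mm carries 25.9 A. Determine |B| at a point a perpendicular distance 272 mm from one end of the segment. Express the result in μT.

For a finite straight segment, B = (μ₀I/4πd)(sinθ₁ + sinθ₂), where θ₁, θ₂ are the angles from the perpendicular to each end.
The perpendicular foot is at one end, so the two end-offsets along the wire are 0 and L = 0.313 m.
sinθ₁ = 0/√(0²+0.272²) = 0.0000; sinθ₂ = 0.313/√(0.313²+0.272²) = 0.7548.
B = (4π×10⁻⁷ × 25.9) / (4π × 0.272) × (0.0000 + 0.7548) = 7.19×10⁻⁶ T.

B ≈ 7.19 μT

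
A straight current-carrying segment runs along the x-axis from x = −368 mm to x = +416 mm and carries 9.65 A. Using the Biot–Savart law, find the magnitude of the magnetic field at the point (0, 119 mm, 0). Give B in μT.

For a finite straight segment, B = (μ₀I/4πd)(sinθ₁ + sinθ₂), where θ₁, θ₂ are the angles from the perpendicular to each end.
The perpendicular distance is d = 0.119 m; the end-offsets along the wire are a = 0.368 m and b = 0.416 m.
sinθ₁ = 0.368/√(0.368²+0.119²) = 0.9515; sinθ₂ = 0.416/√(0.416²+0.119²) = 0.9614.
B = (4π×10⁻⁷ × 9.65) / (4π × 0.119) × (0.9515 + 0.9614) = 1.55×10⁻⁵ T.

B ≈ 15.5 μT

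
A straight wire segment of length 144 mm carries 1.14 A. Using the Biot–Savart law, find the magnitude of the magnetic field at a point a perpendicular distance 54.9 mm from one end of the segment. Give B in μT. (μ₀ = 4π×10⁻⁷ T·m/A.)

B ≈ 1.94 μT

For a finite straight segment, B = (μ₀I/4πd)(sinθ₁ + sinθ₂), where θ₁, θ₂ are the angles from the perpendicular to each end.
The perpendicular foot is at one end, so the two end-offsets along the wire are 0 and L = 0.144 m.
sinθ₁ = 0/√(0²+0.0549²) = 0.0000; sinθ₂ = 0.144/√(0.144²+0.0549²) = 0.9344.
B = (4π×10⁻⁷ × 1.14) / (4π × 0.0549) × (0.0000 + 0.9344) = 1.94×10⁻⁶ T.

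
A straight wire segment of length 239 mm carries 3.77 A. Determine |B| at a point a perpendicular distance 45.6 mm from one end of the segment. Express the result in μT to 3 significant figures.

For a finite straight segment, B = (μ₀I/4πd)(sinθ₁ + sinθ₂), where θ₁, θ₂ are the angles from the perpendicular to each end.
The perpendicular foot is at one end, so the two end-offsets along the wire are 0 and L = 0.239 m.
sinθ₁ = 0/√(0²+0.0456²) = 0.0000; sinθ₂ = 0.239/√(0.239²+0.0456²) = 0.9823.
B = (4π×10⁻⁷ × 3.77) / (4π × 0.0456) × (0.0000 + 0.9823) = 8.12×10⁻⁶ T.

B ≈ 8.12 μT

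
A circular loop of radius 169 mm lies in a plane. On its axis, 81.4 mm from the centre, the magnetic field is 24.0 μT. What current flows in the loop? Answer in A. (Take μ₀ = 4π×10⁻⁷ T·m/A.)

I ≈ 8.83 A

On the axis of a loop, B = μ₀IR²/[2(R²+z²)^(3/2)], so I = 2B(R²+z²)^(3/2)/(μ₀R²).
R² + z² = 0.02856 + 0.006626 = 0.03519 m²; raised to 3/2 gives 6.60×10⁻³ m³.
I = 2 × 2.40×10⁻⁵ × 6.60×10⁻³ / (1.26×10⁻⁶ × 0.02856) = 8.83 A.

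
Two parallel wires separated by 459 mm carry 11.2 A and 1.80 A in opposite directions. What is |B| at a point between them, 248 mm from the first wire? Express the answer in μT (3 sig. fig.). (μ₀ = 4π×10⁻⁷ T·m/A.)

B ≈ 10.7 μT

Each long wire gives B = μ₀I/(2πd). Distances are d₁ = 0.248 m and d₂ = 0.211 m.
B₁ = 9.03×10⁻⁶ T, B₂ = 1.71×10⁻⁶ T.
Between antiparallel currents both contributions point the same way, so they add. B = B₁ + B₂ = 9.03×10⁻⁶ + 1.71×10⁻⁶ = 1.07×10⁻⁵ T.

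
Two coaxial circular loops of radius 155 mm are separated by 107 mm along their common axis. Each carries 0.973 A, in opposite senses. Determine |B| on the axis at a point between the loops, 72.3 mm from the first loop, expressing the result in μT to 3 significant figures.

B ≈ 0.730 μT

Each loop contributes B = μ₀IR²/[2(R²+z²)^(3/2)] on the axis, with z measured from that loop.
Loop 1 (z = 0.0723 m): B₁ = 2.94×10⁻⁶ T. Loop 2 (z = 0.0347 m): B₂ = 3.67×10⁻⁶ T.
The fields oppose: B = |B₁ − B₂| = 7.30×10⁻⁷ T.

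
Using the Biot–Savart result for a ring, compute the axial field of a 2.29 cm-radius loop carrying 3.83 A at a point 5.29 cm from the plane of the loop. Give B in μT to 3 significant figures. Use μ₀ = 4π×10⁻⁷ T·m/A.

B ≈ 6.59 μT

On the axis of a circular loop, B = μ₀IR² / [2(R²+z²)^(3/2)].
R² + z² = (0.0229)² + (0.0529)² = 0.003323 m², and (R²+z²)^(3/2) = 1.92×10⁻⁴ m³.
B = (4π×10⁻⁷ × 3.83 × 0.0005244) / (2 × 1.92×10⁻⁴) = 6.59×10⁻⁶ T.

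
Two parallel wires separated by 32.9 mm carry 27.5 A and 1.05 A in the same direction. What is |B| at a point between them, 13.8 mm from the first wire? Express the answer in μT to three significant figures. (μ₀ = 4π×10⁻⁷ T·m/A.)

B ≈ 388 μT

Each long wire gives B = μ₀I/(2πd). Distances are d₁ = 0.0138 m and d₂ = 0.0191 m.
B₁ = 3.99×10⁻⁴ T, B₂ = 1.10×10⁻⁵ T.
Between parallel currents the two contributions point in opposite directions, so they subtract. B = |B₁ − B₂| = |3.99×10⁻⁴ − 1.10×10⁻⁵| = 3.88×10⁻⁴ T.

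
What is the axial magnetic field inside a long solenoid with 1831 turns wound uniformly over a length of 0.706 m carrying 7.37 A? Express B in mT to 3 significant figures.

B ≈ 24.0 mT

Inside a long solenoid, B = μ₀nI with n = 2593 turns/m.
B = 4π×10⁻⁷ × 2593 × 7.37 = 2.40×10⁻² T.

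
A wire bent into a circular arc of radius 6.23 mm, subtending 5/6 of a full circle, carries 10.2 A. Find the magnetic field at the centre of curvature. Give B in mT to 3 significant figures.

The Biot–Savart field of a circular arc at its centre is B = μ₀Iφ/(4πR), with φ = 5.236 rad.
B = (4π×10⁻⁷ × 10.2 × 5.236) / (4π × 0.00623) = 8.57×10⁻⁴ T.

B ≈ 0.857 mT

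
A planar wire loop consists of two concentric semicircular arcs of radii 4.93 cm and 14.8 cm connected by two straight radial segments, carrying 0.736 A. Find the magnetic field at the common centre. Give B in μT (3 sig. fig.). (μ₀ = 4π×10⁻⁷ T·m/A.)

B ≈ 3.13 μT

The radial connectors point toward the centre, so dl × r̂ = 0 and they contribute nothing.
Each semicircle gives μ₀I/(4R): inner arc 4.69×10⁻⁶ T, outer arc 1.56×10⁻⁶ T.
The two arcs carry current in opposite angular senses, so their fields oppose: B = |4.69×10⁻⁶ − 1.56×10⁻⁶| = 3.13×10⁻⁶ T.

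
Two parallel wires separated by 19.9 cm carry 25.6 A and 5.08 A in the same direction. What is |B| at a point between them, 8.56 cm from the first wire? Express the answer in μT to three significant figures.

Each long wire gives B = μ₀I/(2πd). Distances are d₁ = 0.0856 m and d₂ = 0.1134 m.
B₁ = 5.98×10⁻⁵ T, B₂ = 8.96×10⁻⁶ T.
Between parallel currents the two contributions point in opposite directions, so they subtract. B = |B₁ − B₂| = |5.98×10⁻⁵ − 8.96×10⁻⁶| = 5.09×10⁻⁵ T.

B ≈ 50.9 μT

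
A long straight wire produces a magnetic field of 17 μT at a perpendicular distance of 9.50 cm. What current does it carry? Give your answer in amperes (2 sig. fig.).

I ≈ 8.1 A

For a long straight wire B = μ₀I/(2πd), so I = 2πdB/μ₀.
I = 2π × 0.095 × 1.70×10⁻⁵ / (4π×10⁻⁷) = 8.07 A.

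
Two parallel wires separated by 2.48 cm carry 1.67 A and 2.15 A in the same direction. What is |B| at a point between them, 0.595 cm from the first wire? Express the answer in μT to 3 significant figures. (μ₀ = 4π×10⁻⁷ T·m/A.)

B ≈ 33.3 μT

Each long wire gives B = μ₀I/(2πd). Distances are d₁ = 0.00595 m and d₂ = 0.01885 m.
B₁ = 5.61×10⁻⁵ T, B₂ = 2.28×10⁻⁵ T.
Between parallel currents the two contributions point in opposite directions, so they subtract. B = |B₁ − B₂| = |5.61×10⁻⁵ − 2.28×10⁻⁵| = 3.33×10⁻⁵ T.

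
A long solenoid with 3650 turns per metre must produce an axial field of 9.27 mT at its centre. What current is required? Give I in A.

Inside a long solenoid B = μ₀nI with n = 3650 m⁻¹, so I = B/(μ₀n).
I = 9.27×10⁻³ / (4π×10⁻⁷ × 3650) = 2.02 A.

I ≈ 2.02 A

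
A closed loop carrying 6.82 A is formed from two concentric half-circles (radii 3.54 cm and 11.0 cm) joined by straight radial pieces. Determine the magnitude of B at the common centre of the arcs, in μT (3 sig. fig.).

B ≈ 41.0 μT

The radial connectors point toward the centre, so dl × r̂ = 0 and they contribute nothing.
Each semicircle gives μ₀I/(4R): inner arc 6.05×10⁻⁵ T, outer arc 1.95×10⁻⁵ T.
The two arcs carry current in opposite angular senses, so their fields oppose: B = |6.05×10⁻⁵ − 1.95×10⁻⁵| = 4.10×10⁻⁵ T.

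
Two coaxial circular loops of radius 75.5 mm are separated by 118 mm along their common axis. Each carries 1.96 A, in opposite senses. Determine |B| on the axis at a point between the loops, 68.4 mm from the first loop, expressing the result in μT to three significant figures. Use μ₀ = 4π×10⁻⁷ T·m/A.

B ≈ 2.88 μT

Each loop contributes B = μ₀IR²/[2(R²+z²)^(3/2)] on the axis, with z measured from that loop.
Loop 1 (z = 0.0684 m): B₁ = 6.64×10⁻⁶ T. Loop 2 (z = 0.0496 m): B₂ = 9.52×10⁻⁶ T.
The fields oppose: B = |B₁ − B₂| = 2.88×10⁻⁶ T.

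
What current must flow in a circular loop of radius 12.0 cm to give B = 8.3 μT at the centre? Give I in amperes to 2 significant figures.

At the centre of a circular loop B = μ₀I/(2R), so I = 2RB/μ₀.
With R = 0.12 m, I = 2 × 0.12 × 8.30×10⁻⁶ / (4π×10⁻⁷) = 1.59 A.

I ≈ 1.6 A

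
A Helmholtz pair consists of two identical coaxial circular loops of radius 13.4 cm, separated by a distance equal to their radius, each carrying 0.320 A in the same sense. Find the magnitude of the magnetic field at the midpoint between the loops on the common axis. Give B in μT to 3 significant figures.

Each loop contributes B = μ₀IR²/[2(R²+z²)^(3/2)] on the axis, with z measured from that loop.
Loop 1 (z = 0.067 m): B₁ = 1.07×10⁻⁶ T. Loop 2 (z = 0.067 m): B₂ = 1.07×10⁻⁶ T.
The fields add: B = B₁ + B₂ = 2.15×10⁻⁶ T.

B ≈ 2.15 μT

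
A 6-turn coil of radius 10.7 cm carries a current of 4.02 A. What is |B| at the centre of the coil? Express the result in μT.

For an N-turn flat coil, B = Nμ₀I/(2R) with R = 0.107 m.
B = 6 × 2.36×10⁻⁵ T = 1.42×10⁻⁴ T.

B ≈ 142 μT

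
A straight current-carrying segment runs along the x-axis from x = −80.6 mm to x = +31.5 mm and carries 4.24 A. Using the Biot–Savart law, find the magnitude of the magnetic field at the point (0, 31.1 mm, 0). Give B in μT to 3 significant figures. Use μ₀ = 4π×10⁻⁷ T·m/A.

For a finite straight segment, B = (μ₀I/4πd)(sinθ₁ + sinθ₂), where θ₁, θ₂ are the angles from the perpendicular to each end.
The perpendicular distance is d = 0.0311 m; the end-offsets along the wire are a = 0.0806 m and b = 0.0315 m.
sinθ₁ = 0.0806/√(0.0806²+0.0311²) = 0.9330; sinθ₂ = 0.0315/√(0.0315²+0.0311²) = 0.7116.
B = (4π×10⁻⁷ × 4.24) / (4π × 0.0311) × (0.9330 + 0.7116) = 2.24×10⁻⁵ T.

B ≈ 22.4 μT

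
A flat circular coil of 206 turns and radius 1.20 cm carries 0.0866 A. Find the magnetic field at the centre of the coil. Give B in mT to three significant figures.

B ≈ 0.934 mT

For an N-turn flat coil, B = Nμ₀I/(2R) with R = 0.012 m.
B = 206 × 4.53×10⁻⁶ T = 9.34×10⁻⁴ T.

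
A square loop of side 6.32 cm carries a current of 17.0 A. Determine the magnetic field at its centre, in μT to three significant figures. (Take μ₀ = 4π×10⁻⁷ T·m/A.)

B ≈ 304 μT

Each side is a finite straight segment at perpendicular distance d = a/(2 tan(π/4)) = 0.0316 m from the centre, with end-angles ±π/4.
One side contributes B₁ = (μ₀I/4πd)·2 sin(π/4) = 7.61×10⁻⁵ T.
All 4 sides add in the same direction: B = 4 × 7.61×10⁻⁵ = 3.04×10⁻⁴ T.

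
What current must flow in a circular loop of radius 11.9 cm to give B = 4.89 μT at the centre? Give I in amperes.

I ≈ 0.926 A

At the centre of a circular loop B = μ₀I/(2R), so I = 2RB/μ₀.
With R = 0.119 m, I = 2 × 0.119 × 4.89×10⁻⁶ / (4π×10⁻⁷) = 0.926 A.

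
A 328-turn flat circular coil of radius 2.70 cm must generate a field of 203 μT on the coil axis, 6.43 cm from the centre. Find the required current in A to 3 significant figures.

For an N-turn coil, B = Nμ₀IR²/[2(R²+z²)^(3/2)] with R = 0.027 m, z = 0.0643 m, so I = 2B(R²+z²)^(3/2)/(Nμ₀R²) = 2 × 2.03×10⁻⁴ × 3.39×10⁻⁴ / (328 × 4π×10⁻⁷ × 0.000729) = 0.458 A.

I ≈ 0.458 A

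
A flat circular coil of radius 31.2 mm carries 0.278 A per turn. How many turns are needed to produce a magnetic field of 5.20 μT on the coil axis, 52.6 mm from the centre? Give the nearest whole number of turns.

For an N-turn coil, B = Nμ₀IR²/[2(R²+z²)^(3/2)]. A single turn gives B₁ = 7.43×10⁻⁷ T with R = 0.0312 m, z = 0.0526 m.
N = B/B₁ = 5.20×10⁻⁶ / 7.43×10⁻⁷ = 7.00.

N = 7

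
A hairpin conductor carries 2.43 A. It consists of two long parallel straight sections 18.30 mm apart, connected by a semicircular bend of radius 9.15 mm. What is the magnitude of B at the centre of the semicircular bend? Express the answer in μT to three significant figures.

B ≈ 137 μT

The semicircular arc contributes B_arc = μ₀I·π/(4πR) = μ₀I/(4R) = 8.34×10⁻⁵ T.
Each semi-infinite lead is at perpendicular distance R = 0.00915 m from the centre, with the perpendicular foot at its near end, so it contributes μ₀I/(4πR); both point the same way, together 5.31×10⁻⁵ T.
Arc and leads all point the same direction: B = 8.34×10⁻⁵ + 5.31×10⁻⁵ = 1.37×10⁻⁴ T.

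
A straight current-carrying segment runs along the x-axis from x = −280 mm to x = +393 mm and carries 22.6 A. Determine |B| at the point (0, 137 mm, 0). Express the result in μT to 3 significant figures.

B ≈ 30.4 μT

For a finite straight segment, B = (μ₀I/4πd)(sinθ₁ + sinθ₂), where θ₁, θ₂ are the angles from the perpendicular to each end.
The perpendicular distance is d = 0.137 m; the end-offsets along the wire are a = 0.28 m and b = 0.393 m.
sinθ₁ = 0.28/√(0.28²+0.137²) = 0.8982; sinθ₂ = 0.393/√(0.393²+0.137²) = 0.9443.
B = (4π×10⁻⁷ × 22.6) / (4π × 0.137) × (0.8982 + 0.9443) = 3.04×10⁻⁵ T.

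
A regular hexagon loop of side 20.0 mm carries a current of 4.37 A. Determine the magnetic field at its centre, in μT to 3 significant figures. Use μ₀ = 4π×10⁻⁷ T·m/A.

B ≈ 151 μT

Each side is a finite straight segment at perpendicular distance d = a/(2 tan(π/6)) = 0.01732 m from the centre, with end-angles ±π/6.
One side contributes B₁ = (μ₀I/4πd)·2 sin(π/6) = 2.52×10⁻⁵ T.
All 6 sides add in the same direction: B = 6 × 2.52×10⁻⁵ = 1.51×10⁻⁴ T.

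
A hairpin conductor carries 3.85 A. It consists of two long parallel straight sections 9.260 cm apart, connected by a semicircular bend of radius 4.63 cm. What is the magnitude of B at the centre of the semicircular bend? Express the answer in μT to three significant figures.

B ≈ 42.8 μT

The semicircular arc contributes B_arc = μ₀I·π/(4πR) = μ₀I/(4R) = 2.61×10⁻⁵ T.
Each semi-infinite lead is at perpendicular distance R = 0.0463 m from the centre, with the perpendicular foot at its near end, so it contributes μ₀I/(4πR); both point the same way, together 1.66×10⁻⁵ T.
Arc and leads all point the same direction: B = 2.61×10⁻⁵ + 1.66×10⁻⁵ = 4.28×10⁻⁵ T.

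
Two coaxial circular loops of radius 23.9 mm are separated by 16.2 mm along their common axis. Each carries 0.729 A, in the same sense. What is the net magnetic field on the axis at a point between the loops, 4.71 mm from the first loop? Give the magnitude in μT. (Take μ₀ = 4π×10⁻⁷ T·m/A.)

B ≈ 32.1 μT

Each loop contributes B = μ₀IR²/[2(R²+z²)^(3/2)] on the axis, with z measured from that loop.
Loop 1 (z = 0.00471 m): B₁ = 1.81×10⁻⁵ T. Loop 2 (z = 0.01149 m): B₂ = 1.40×10⁻⁵ T.
The fields add: B = B₁ + B₂ = 3.21×10⁻⁵ T.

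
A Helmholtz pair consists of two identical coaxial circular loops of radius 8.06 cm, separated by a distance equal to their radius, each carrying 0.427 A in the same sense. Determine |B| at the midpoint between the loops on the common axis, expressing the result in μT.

Each loop contributes B = μ₀IR²/[2(R²+z²)^(3/2)] on the axis, with z measured from that loop.
Loop 1 (z = 0.0403 m): B₁ = 2.38×10⁻⁶ T. Loop 2 (z = 0.0403 m): B₂ = 2.38×10⁻⁶ T.
The fields add: B = B₁ + B₂ = 4.76×10⁻⁶ T.

B ≈ 4.76 μT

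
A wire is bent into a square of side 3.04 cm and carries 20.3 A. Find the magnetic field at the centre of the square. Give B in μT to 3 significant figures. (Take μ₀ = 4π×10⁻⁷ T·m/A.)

Each side is a finite straight segment at perpendicular distance d = a/(2 tan(π/4)) = 0.0152 m from the centre, with end-angles ±π/4.
One side contributes B₁ = (μ₀I/4πd)·2 sin(π/4) = 1.89×10⁻⁴ T.
All 4 sides add in the same direction: B = 4 × 1.89×10⁻⁴ = 7.55×10⁻⁴ T.

B ≈ 755 μT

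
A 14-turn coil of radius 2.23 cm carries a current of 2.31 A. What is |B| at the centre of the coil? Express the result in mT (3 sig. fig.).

B ≈ 0.911 mT

For an N-turn flat coil, B = Nμ₀I/(2R) with R = 0.0223 m.
B = 14 × 6.51×10⁻⁵ T = 9.11×10⁻⁴ T.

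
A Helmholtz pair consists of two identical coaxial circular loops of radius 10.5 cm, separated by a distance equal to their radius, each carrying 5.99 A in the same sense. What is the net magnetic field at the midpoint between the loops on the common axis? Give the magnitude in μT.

Each loop contributes B = μ₀IR²/[2(R²+z²)^(3/2)] on the axis, with z measured from that loop.
Loop 1 (z = 0.0525 m): B₁ = 2.56×10⁻⁵ T. Loop 2 (z = 0.0525 m): B₂ = 2.56×10⁻⁵ T.
The fields add: B = B₁ + B₂ = 5.13×10⁻⁵ T.

B ≈ 51.3 μT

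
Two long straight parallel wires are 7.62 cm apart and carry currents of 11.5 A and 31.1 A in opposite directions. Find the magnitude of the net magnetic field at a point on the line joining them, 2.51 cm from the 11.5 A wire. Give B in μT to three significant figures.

B ≈ 213 μT

Each long wire gives B = μ₀I/(2πd). Distances are d₁ = 0.0251 m and d₂ = 0.0511 m.
B₁ = 9.16×10⁻⁵ T, B₂ = 1.22×10⁻⁴ T.
Between antiparallel currents both contributions point the same way, so they add. B = B₁ + B₂ = 9.16×10⁻⁵ + 1.22×10⁻⁴ = 2.13×10⁻⁴ T.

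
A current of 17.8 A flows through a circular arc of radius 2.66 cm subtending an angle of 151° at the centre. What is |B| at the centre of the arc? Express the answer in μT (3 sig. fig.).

The Biot–Savart field of a circular arc at its centre is B = μ₀Iφ/(4πR), with φ = 2.635 rad.
B = (4π×10⁻⁷ × 17.8 × 2.635) / (4π × 0.0266) = 1.76×10⁻⁴ T.

B ≈ 176 μT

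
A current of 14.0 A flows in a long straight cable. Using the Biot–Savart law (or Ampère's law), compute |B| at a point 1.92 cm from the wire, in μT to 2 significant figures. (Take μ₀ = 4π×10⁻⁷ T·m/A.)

B ≈ 150 μT

For an infinitely long straight wire, B = μ₀I/(2πd).
B = (4π×10⁻⁷ × 14.0) / (2π × 0.0192) = 1.46×10⁻⁴ T.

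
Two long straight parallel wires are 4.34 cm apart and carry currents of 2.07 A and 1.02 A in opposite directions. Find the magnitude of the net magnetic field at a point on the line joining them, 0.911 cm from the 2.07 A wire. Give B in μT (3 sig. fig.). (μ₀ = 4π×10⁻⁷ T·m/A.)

B ≈ 51.4 μT

Each long wire gives B = μ₀I/(2πd). Distances are d₁ = 0.00911 m and d₂ = 0.03429 m.
B₁ = 4.54×10⁻⁵ T, B₂ = 5.95×10⁻⁶ T.
Between antiparallel currents both contributions point the same way, so they add. B = B₁ + B₂ = 4.54×10⁻⁵ + 5.95×10⁻⁶ = 5.14×10⁻⁵ T.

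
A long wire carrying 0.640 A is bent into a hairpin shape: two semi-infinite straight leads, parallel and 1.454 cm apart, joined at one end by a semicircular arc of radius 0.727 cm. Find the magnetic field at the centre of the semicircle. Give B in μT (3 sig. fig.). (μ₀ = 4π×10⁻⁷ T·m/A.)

The semicircular arc contributes B_arc = μ₀I·π/(4πR) = μ₀I/(4R) = 2.77×10⁻⁵ T.
Each semi-infinite lead is at perpendicular distance R = 0.00727 m from the centre, with the perpendicular foot at its near end, so it contributes μ₀I/(4πR); both point the same way, together 1.76×10⁻⁵ T.
Arc and leads all point the same direction: B = 2.77×10⁻⁵ + 1.76×10⁻⁵ = 4.53×10⁻⁵ T.

B ≈ 45.3 μT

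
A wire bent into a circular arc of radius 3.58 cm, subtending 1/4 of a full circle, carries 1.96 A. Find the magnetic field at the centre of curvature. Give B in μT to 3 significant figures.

The Biot–Savart field of a circular arc at its centre is B = μ₀Iφ/(4πR), with φ = 1.571 rad.
B = (4π×10⁻⁷ × 1.96 × 1.571) / (4π × 0.0358) = 8.60×10⁻⁶ T.

B ≈ 8.60 μT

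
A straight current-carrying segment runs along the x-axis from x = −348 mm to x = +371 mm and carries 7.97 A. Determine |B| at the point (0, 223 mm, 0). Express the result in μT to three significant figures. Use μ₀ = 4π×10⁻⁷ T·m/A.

B ≈ 6.07 μT

For a finite straight segment, B = (μ₀I/4πd)(sinθ₁ + sinθ₂), where θ₁, θ₂ are the angles from the perpendicular to each end.
The perpendicular distance is d = 0.223 m; the end-offsets along the wire are a = 0.348 m and b = 0.371 m.
sinθ₁ = 0.348/√(0.348²+0.223²) = 0.8420; sinθ₂ = 0.371/√(0.371²+0.223²) = 0.8571.
B = (4π×10⁻⁷ × 7.97) / (4π × 0.223) × (0.8420 + 0.8571) = 6.07×10⁻⁶ T.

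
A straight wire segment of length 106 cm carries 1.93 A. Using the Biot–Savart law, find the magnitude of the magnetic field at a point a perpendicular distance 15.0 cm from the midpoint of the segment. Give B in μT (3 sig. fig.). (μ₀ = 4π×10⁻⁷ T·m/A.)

B ≈ 2.48 μT

For a finite straight segment, B = (μ₀I/4πd)(sinθ₁ + sinθ₂), where θ₁, θ₂ are the angles from the perpendicular to each end.
The perpendicular from the point meets the wire at its midpoint, so each end is L/2 = 0.53 m away along the wire.
sinθ₁ = 0.53/√(0.53²+0.15²) = 0.9622; sinθ₂ = 0.53/√(0.53²+0.15²) = 0.9622.
B = (4π×10⁻⁷ × 1.93) / (4π × 0.15) × (0.9622 + 0.9622) = 2.48×10⁻⁶ T.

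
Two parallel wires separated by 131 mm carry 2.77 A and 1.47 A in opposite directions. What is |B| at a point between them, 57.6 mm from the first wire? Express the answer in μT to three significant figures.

B ≈ 13.6 μT

Each long wire gives B = μ₀I/(2πd). Distances are d₁ = 0.0576 m and d₂ = 0.0734 m.
B₁ = 9.62×10⁻⁶ T, B₂ = 4.01×10⁻⁶ T.
Between antiparallel currents both contributions point the same way, so they add. B = B₁ + B₂ = 9.62×10⁻⁶ + 4.01×10⁻⁶ = 1.36×10⁻⁵ T.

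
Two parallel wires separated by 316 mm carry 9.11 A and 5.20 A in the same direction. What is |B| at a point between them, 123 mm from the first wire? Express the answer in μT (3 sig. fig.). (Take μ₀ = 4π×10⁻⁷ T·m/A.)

Each long wire gives B = μ₀I/(2πd). Distances are d₁ = 0.123 m and d₂ = 0.193 m.
B₁ = 1.48×10⁻⁵ T, B₂ = 5.39×10⁻⁶ T.
Between parallel currents the two contributions point in opposite directions, so they subtract. B = |B₁ − B₂| = |1.48×10⁻⁵ − 5.39×10⁻⁶| = 9.42×10⁻⁶ T.

B ≈ 9.42 μT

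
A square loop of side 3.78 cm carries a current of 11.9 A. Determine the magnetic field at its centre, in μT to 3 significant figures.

B ≈ 356 μT

Each side is a finite straight segment at perpendicular distance d = a/(2 tan(π/4)) = 0.0189 m from the centre, with end-angles ±π/4.
One side contributes B₁ = (μ₀I/4πd)·2 sin(π/4) = 8.90×10⁻⁵ T.
All 4 sides add in the same direction: B = 4 × 8.90×10⁻⁵ = 3.56×10⁻⁴ T.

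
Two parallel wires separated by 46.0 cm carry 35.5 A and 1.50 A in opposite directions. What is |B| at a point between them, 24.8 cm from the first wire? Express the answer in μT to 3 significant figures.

Each long wire gives B = μ₀I/(2πd). Distances are d₁ = 0.248 m and d₂ = 0.212 m.
B₁ = 2.86×10⁻⁵ T, B₂ = 1.42×10⁻⁶ T.
Between antiparallel currents both contributions point the same way, so they add. B = B₁ + B₂ = 2.86×10⁻⁵ + 1.42×10⁻⁶ = 3.00×10⁻⁵ T.

B ≈ 30.0 μT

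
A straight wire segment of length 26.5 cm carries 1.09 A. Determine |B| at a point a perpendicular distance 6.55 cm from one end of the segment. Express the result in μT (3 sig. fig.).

B ≈ 1.62 μT

For a finite straight segment, B = (μ₀I/4πd)(sinθ₁ + sinθ₂), where θ₁, θ₂ are the angles from the perpendicular to each end.
The perpendicular foot is at one end, so the two end-offsets along the wire are 0 and L = 0.265 m.
sinθ₁ = 0/√(0²+0.0655²) = 0.0000; sinθ₂ = 0.265/√(0.265²+0.0655²) = 0.9708.
B = (4π×10⁻⁷ × 1.09) / (4π × 0.0655) × (0.0000 + 0.9708) = 1.62×10⁻⁶ T.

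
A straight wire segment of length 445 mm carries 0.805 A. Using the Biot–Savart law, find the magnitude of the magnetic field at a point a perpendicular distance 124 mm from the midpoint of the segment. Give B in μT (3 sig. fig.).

For a finite straight segment, B = (μ₀I/4πd)(sinθ₁ + sinθ₂), where θ₁, θ₂ are the angles from the perpendicular to each end.
The perpendicular from the point meets the wire at its midpoint, so each end is L/2 = 0.2225 m away along the wire.
sinθ₁ = 0.2225/√(0.2225²+0.124²) = 0.8735; sinθ₂ = 0.2225/√(0.2225²+0.124²) = 0.8735.
B = (4π×10⁻⁷ × 0.805) / (4π × 0.124) × (0.8735 + 0.8735) = 1.13×10⁻⁶ T.

B ≈ 1.13 μT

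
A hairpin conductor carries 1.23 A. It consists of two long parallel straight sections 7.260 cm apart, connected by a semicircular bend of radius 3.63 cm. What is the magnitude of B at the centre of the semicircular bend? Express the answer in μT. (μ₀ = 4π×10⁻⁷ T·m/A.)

The semicircular arc contributes B_arc = μ₀I·π/(4πR) = μ₀I/(4R) = 1.06×10⁻⁵ T.
Each semi-infinite lead is at perpendicular distance R = 0.0363 m from the centre, with the perpendicular foot at its near end, so it contributes μ₀I/(4πR); both point the same way, together 6.78×10⁻⁶ T.
Arc and leads all point the same direction: B = 1.06×10⁻⁵ + 6.78×10⁻⁶ = 1.74×10⁻⁵ T.

B ≈ 17.4 μT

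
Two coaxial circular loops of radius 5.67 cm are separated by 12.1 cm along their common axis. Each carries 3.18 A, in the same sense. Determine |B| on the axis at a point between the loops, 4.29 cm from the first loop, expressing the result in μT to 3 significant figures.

Each loop contributes B = μ₀IR²/[2(R²+z²)^(3/2)] on the axis, with z measured from that loop.
Loop 1 (z = 0.0429 m): B₁ = 1.79×10⁻⁵ T. Loop 2 (z = 0.0781 m): B₂ = 7.15×10⁻⁶ T.
The fields add: B = B₁ + B₂ = 2.50×10⁻⁵ T.

B ≈ 25.0 μT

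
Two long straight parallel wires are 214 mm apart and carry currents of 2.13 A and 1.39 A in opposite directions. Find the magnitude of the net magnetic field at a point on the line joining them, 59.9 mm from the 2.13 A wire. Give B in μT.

Each long wire gives B = μ₀I/(2πd). Distances are d₁ = 0.0599 m and d₂ = 0.1541 m.
B₁ = 7.11×10⁻⁶ T, B₂ = 1.80×10⁻⁶ T.
Between antiparallel currents both contributions point the same way, so they add. B = B₁ + B₂ = 7.11×10⁻⁶ + 1.80×10⁻⁶ = 8.92×10⁻⁶ T.

B ≈ 8.92 μT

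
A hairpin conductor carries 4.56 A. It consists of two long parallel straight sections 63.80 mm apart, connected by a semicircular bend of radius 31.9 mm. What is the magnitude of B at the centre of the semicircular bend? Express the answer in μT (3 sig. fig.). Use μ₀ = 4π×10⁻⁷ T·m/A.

The semicircular arc contributes B_arc = μ₀I·π/(4πR) = μ₀I/(4R) = 4.49×10⁻⁵ T.
Each semi-infinite lead is at perpendicular distance R = 0.0319 m from the centre, with the perpendicular foot at its near end, so it contributes μ₀I/(4πR); both point the same way, together 2.86×10⁻⁵ T.
Arc and leads all point the same direction: B = 4.49×10⁻⁵ + 2.86×10⁻⁵ = 7.35×10⁻⁵ T.

B ≈ 73.5 μT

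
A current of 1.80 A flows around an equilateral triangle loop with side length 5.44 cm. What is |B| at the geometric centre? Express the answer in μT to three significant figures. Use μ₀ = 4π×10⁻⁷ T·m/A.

Each side is a finite straight segment at perpendicular distance d = a/(2 tan(π/3)) = 0.0157 m from the centre, with end-angles ±π/3.
One side contributes B₁ = (μ₀I/4πd)·2 sin(π/3) = 1.99×10⁻⁵ T.
All 3 sides add in the same direction: B = 3 × 1.99×10⁻⁵ = 5.96×10⁻⁵ T.

B ≈ 59.6 μT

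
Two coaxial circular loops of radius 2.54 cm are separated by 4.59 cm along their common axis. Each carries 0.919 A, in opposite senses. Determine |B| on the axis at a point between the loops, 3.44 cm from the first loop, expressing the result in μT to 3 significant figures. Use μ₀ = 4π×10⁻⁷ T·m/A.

Each loop contributes B = μ₀IR²/[2(R²+z²)^(3/2)] on the axis, with z measured from that loop.
Loop 1 (z = 0.0344 m): B₁ = 4.76×10⁻⁶ T. Loop 2 (z = 0.0115 m): B₂ = 1.72×10⁻⁵ T.
The fields oppose: B = |B₁ − B₂| = 1.24×10⁻⁵ T.

B ≈ 12.4 μT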